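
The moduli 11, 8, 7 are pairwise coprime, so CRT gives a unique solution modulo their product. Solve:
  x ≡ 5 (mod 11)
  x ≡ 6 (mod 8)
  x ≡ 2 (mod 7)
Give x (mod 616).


Moduli 11, 8, 7 are pairwise coprime; by CRT there is a unique solution modulo M = 11 · 8 · 7 = 616.
Solve pairwise, accumulating the modulus:
  Start with x ≡ 5 (mod 11).
  Combine with x ≡ 6 (mod 8): since gcd(11, 8) = 1, we get a unique residue mod 88.
    Write x = 5 + 11·t and substitute into x ≡ 6 (mod 8): 11·t ≡ 6 − 5 = 1 (mod 8).
    Reduce coefficients mod 8: 3·t ≡ 1 (mod 8).
    The inverse of 3 mod 8 is 3 (since 3·3 = 9 = 1·8 + 1), so t ≡ 3·1 = 3 ≡ 3 (mod 8).
    Then x = 5 + 11·3 = 38, valid modulo lcm(11, 8) = 88: x ≡ 38 (mod 88).
  Combine with x ≡ 2 (mod 7): since gcd(88, 7) = 1, we get a unique residue mod 616.
    Write x = 38 + 88·t and substitute into x ≡ 2 (mod 7): 88·t ≡ 2 − 38 = -36 (mod 7).
    Reduce coefficients mod 7: 4·t ≡ 6 (mod 7).
    The inverse of 4 mod 7 is 2 (since 4·2 = 8 = 1·7 + 1), so t ≡ 2·6 = 12 ≡ 5 (mod 7).
    Then x = 38 + 88·5 = 478, valid modulo lcm(88, 7) = 616: x ≡ 478 (mod 616).
Verify: 478 mod 11 = 5 ✓, 478 mod 8 = 6 ✓, 478 mod 7 = 2 ✓.

x ≡ 478 (mod 616).


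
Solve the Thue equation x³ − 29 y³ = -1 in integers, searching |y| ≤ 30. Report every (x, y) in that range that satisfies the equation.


The equation is x³ - 29y³ = -1. For fixed y, x³ = 29·y³ − 1, so a solution requires the RHS to be a perfect cube.
Strategy: iterate y from -30 to 30, compute RHS = 29·y³ − 1, and check whether it is a (positive or negative) perfect cube.
Check small values of y:
  y = 0: RHS = -1 = (-1)³ ⇒ x = -1 works.
  y = 1: RHS = 28 is not a perfect cube.
  y = -1: RHS = -30 is not a perfect cube.
  y = 2: RHS = 231 is not a perfect cube.
  y = -2: RHS = -233 is not a perfect cube.
  y = 3: RHS = 782 is not a perfect cube.
  y = -3: RHS = -784 is not a perfect cube.
Continuing the search up to |y| = 30 finds no further solutions beyond those listed.
Collected solutions: (-1, 0).

Solutions (with |y| ≤ 30): (-1, 0).


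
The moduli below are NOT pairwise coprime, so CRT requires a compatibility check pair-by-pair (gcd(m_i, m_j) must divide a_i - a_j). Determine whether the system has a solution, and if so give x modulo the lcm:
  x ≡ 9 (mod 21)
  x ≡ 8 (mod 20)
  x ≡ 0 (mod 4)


Moduli 21, 20, 4 are not pairwise coprime, so CRT works modulo lcm(m_i) when all pairwise compatibility conditions hold.
Pairwise compatibility: gcd(m_i, m_j) must divide a_i - a_j for every pair.
Merge one congruence at a time:
  Start: x ≡ 9 (mod 21).
  Combine with x ≡ 8 (mod 20): gcd(21, 20) = 1; 8 - 9 = -1, which IS divisible by 1, so compatible.
    Write x = 9 + 21·t and substitute into x ≡ 8 (mod 20): 21·t ≡ 8 − 9 = -1 (mod 20).
    Reduce coefficients mod 20: 1·t ≡ 19 (mod 20).
    So t ≡ 19 (mod 20).
    Then x = 9 + 21·19 = 408, valid modulo lcm(21, 20) = 420: x ≡ 408 (mod 420).
  Combine with x ≡ 0 (mod 4): gcd(420, 4) = 4; 0 - 408 = -408, which IS divisible by 4, so compatible.
    Write x = 408 + 420·t and substitute into x ≡ 0 (mod 4): 420·t ≡ 0 − 408 = -408 (mod 4).
    Divide the congruence (and modulus) by g = 4: 105·t ≡ -102 (mod 1).
    Modulo 1 every t works; take t = 0.
    Then x = 408 + 420·0 = 408, valid modulo lcm(420, 4) = 420: x ≡ 408 (mod 420).
Verify: 408 mod 21 = 9, 408 mod 20 = 8, 408 mod 4 = 0.

x ≡ 408 (mod 420).


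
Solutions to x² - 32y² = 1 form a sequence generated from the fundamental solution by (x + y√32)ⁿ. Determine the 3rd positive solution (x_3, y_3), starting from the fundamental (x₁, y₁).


Step 1: Find the fundamental solution (x₁, y₁) of x² - 32y² = 1.
  Expand √32 as a continued fraction. a₀ = ⌊√32⌋ = 5; iterate m_{k+1} = d_k·a_k − m_k, d_{k+1} = (32 − m_{k+1}²)/d_k, a_{k+1} = ⌊(a₀ + m_{k+1})/d_{k+1}⌋ (starting m₀ = 0, d₀ = 1), with convergents p_k = a_k·p_{k-1} + p_{k-2}, q_k = a_k·q_{k-1} + q_{k-2} (p₋₁ = 1, q₋₁ = 0):
  k = 0: a₀ = 5; p₀/q₀ = 5/1; p₀² − 32·q₀² = 25 − 32 = -7.
  k = 1: m = 5, d = 7, a = ⌊(5 + 5)/7⌋ = 1; p/q = (1·5 + 1)/(1·1 + 0) = 6/1; p² − 32·q² = 36 − 32 = 4.
  k = 2: m = 2, d = 4, a = ⌊(5 + 2)/4⌋ = 1; p/q = (1·6 + 5)/(1·1 + 1) = 11/2; p² − 32·q² = 121 − 128 = -7.
  k = 3: m = 2, d = 7, a = ⌊(5 + 2)/7⌋ = 1; p/q = (1·11 + 6)/(1·2 + 1) = 17/3; p² − 32·q² = 289 − 288 = 1.
  The first convergent with p² − 32·q² = 1 gives the fundamental solution (x₁, y₁) = (17, 3).
Step 2: Apply the recurrence (x_{n+1}, y_{n+1}) = (x₁x_n + 32y₁y_n, x₁y_n + y₁x_n) repeatedly.
  From (x_1, y_1) = (17, 3): x_2 = 17·17 + 32·3·3 = 577; y_2 = 17·3 + 3·17 = 102.
  From (x_2, y_2) = (577, 102): x_3 = 17·577 + 32·3·102 = 19601; y_3 = 17·102 + 3·577 = 3465.
Step 3: Verify x_3² - 32·y_3² = 384199201 - 384199200 = 1 (should be 1). ✓

(x_1, y_1) = (17, 3); (x_3, y_3) = (19601, 3465).


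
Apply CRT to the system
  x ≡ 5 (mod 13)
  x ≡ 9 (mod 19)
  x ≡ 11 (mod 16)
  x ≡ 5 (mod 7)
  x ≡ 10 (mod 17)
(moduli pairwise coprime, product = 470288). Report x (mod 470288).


Product of moduli M = 13 · 19 · 16 · 7 · 17 = 470288.
Merge one congruence at a time:
  Start: x ≡ 5 (mod 13).
  Combine with x ≡ 9 (mod 19); new modulus lcm = 247.
    Write x = 5 + 13·t and substitute into x ≡ 9 (mod 19): 13·t ≡ 9 − 5 = 4 (mod 19).
    The inverse of 13 mod 19 is 3 (since 13·3 = 39 = 2·19 + 1), so t ≡ 3·4 = 12 ≡ 12 (mod 19).
    Then x = 5 + 13·12 = 161, valid modulo lcm(13, 19) = 247: x ≡ 161 (mod 247).
  Combine with x ≡ 11 (mod 16); new modulus lcm = 3952.
    Write x = 161 + 247·t and substitute into x ≡ 11 (mod 16): 247·t ≡ 11 − 161 = -150 (mod 16).
    Reduce coefficients mod 16: 7·t ≡ 10 (mod 16).
    The inverse of 7 mod 16 is 7 (since 7·7 = 49 = 3·16 + 1), so t ≡ 7·10 = 70 ≡ 6 (mod 16).
    Then x = 161 + 247·6 = 1643, valid modulo lcm(247, 16) = 3952: x ≡ 1643 (mod 3952).
  Combine with x ≡ 5 (mod 7); new modulus lcm = 27664.
    Write x = 1643 + 3952·t and substitute into x ≡ 5 (mod 7): 3952·t ≡ 5 − 1643 = -1638 (mod 7).
    Reduce coefficients mod 7: 4·t ≡ 0 (mod 7).
    The inverse of 4 mod 7 is 2 (since 4·2 = 8 = 1·7 + 1), so t ≡ 2·0 = 0 ≡ 0 (mod 7).
    Then x = 1643 + 3952·0 = 1643, valid modulo lcm(3952, 7) = 27664: x ≡ 1643 (mod 27664).
  Combine with x ≡ 10 (mod 17); new modulus lcm = 470288.
    Write x = 1643 + 27664·t and substitute into x ≡ 10 (mod 17): 27664·t ≡ 10 − 1643 = -1633 (mod 17).
    Reduce coefficients mod 17: 5·t ≡ 16 (mod 17).
    The inverse of 5 mod 17 is 7 (since 5·7 = 35 = 2·17 + 1), so t ≡ 7·16 = 112 ≡ 10 (mod 17).
    Then x = 1643 + 27664·10 = 278283, valid modulo lcm(27664, 17) = 470288: x ≡ 278283 (mod 470288).
Verify against each original: 278283 mod 13 = 5, 278283 mod 19 = 9, 278283 mod 16 = 11, 278283 mod 7 = 5, 278283 mod 17 = 10.

x ≡ 278283 (mod 470288).


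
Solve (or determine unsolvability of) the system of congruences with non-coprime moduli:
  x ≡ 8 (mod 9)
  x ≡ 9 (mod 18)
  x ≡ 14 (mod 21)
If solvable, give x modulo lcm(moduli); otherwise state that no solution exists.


Moduli 9, 18, 21 are not pairwise coprime, so CRT works modulo lcm(m_i) when all pairwise compatibility conditions hold.
Pairwise compatibility: gcd(m_i, m_j) must divide a_i - a_j for every pair.
Merge one congruence at a time:
  Start: x ≡ 8 (mod 9).
  Combine with x ≡ 9 (mod 18): gcd(9, 18) = 9, and 9 - 8 = 1 is NOT divisible by 9.
    ⇒ system is inconsistent (no integer solution).

No solution (the system is inconsistent).


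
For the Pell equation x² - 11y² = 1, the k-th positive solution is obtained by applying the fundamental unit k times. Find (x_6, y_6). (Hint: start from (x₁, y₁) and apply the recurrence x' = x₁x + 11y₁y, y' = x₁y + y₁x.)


Step 1: Find the fundamental solution (x₁, y₁) of x² - 11y² = 1.
  Expand √11 as a continued fraction. a₀ = ⌊√11⌋ = 3; iterate m_{k+1} = d_k·a_k − m_k, d_{k+1} = (11 − m_{k+1}²)/d_k, a_{k+1} = ⌊(a₀ + m_{k+1})/d_{k+1}⌋ (starting m₀ = 0, d₀ = 1), with convergents p_k = a_k·p_{k-1} + p_{k-2}, q_k = a_k·q_{k-1} + q_{k-2} (p₋₁ = 1, q₋₁ = 0):
  k = 0: a₀ = 3; p₀/q₀ = 3/1; p₀² − 11·q₀² = 9 − 11 = -2.
  k = 1: m = 3, d = 2, a = ⌊(3 + 3)/2⌋ = 3; p/q = (3·3 + 1)/(3·1 + 0) = 10/3; p² − 11·q² = 100 − 99 = 1.
  The first convergent with p² − 11·q² = 1 gives the fundamental solution (x₁, y₁) = (10, 3).
Step 2: Apply the recurrence (x_{n+1}, y_{n+1}) = (x₁x_n + 11y₁y_n, x₁y_n + y₁x_n) repeatedly.
  From (x_1, y_1) = (10, 3): x_2 = 10·10 + 11·3·3 = 199; y_2 = 10·3 + 3·10 = 60.
  From (x_2, y_2) = (199, 60): x_3 = 10·199 + 11·3·60 = 3970; y_3 = 10·60 + 3·199 = 1197.
  From (x_3, y_3) = (3970, 1197): x_4 = 10·3970 + 11·3·1197 = 79201; y_4 = 10·1197 + 3·3970 = 23880.
  From (x_4, y_4) = (79201, 23880): x_5 = 10·79201 + 11·3·23880 = 1580050; y_5 = 10·23880 + 3·79201 = 476403.
  From (x_5, y_5) = (1580050, 476403): x_6 = 10·1580050 + 11·3·476403 = 31521799; y_6 = 10·476403 + 3·1580050 = 9504180.
Step 3: Verify x_6² - 11·y_6² = 993623812196401 - 993623812196400 = 1 (should be 1). ✓

(x_1, y_1) = (10, 3); (x_6, y_6) = (31521799, 9504180).


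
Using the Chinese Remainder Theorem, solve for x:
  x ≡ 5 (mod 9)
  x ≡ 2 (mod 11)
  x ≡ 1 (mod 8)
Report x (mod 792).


Moduli 9, 11, 8 are pairwise coprime; by CRT there is a unique solution modulo M = 9 · 11 · 8 = 792.
Solve pairwise, accumulating the modulus:
  Start with x ≡ 5 (mod 9).
  Combine with x ≡ 2 (mod 11): since gcd(9, 11) = 1, we get a unique residue mod 99.
    Write x = 5 + 9·t and substitute into x ≡ 2 (mod 11): 9·t ≡ 2 − 5 = -3 (mod 11).
    Reduce coefficients mod 11: 9·t ≡ 8 (mod 11).
    The inverse of 9 mod 11 is 5 (since 9·5 = 45 = 4·11 + 1), so t ≡ 5·8 = 40 ≡ 7 (mod 11).
    Then x = 5 + 9·7 = 68, valid modulo lcm(9, 11) = 99: x ≡ 68 (mod 99).
  Combine with x ≡ 1 (mod 8): since gcd(99, 8) = 1, we get a unique residue mod 792.
    Write x = 68 + 99·t and substitute into x ≡ 1 (mod 8): 99·t ≡ 1 − 68 = -67 (mod 8).
    Reduce coefficients mod 8: 3·t ≡ 5 (mod 8).
    The inverse of 3 mod 8 is 3 (since 3·3 = 9 = 1·8 + 1), so t ≡ 3·5 = 15 ≡ 7 (mod 8).
    Then x = 68 + 99·7 = 761, valid modulo lcm(99, 8) = 792: x ≡ 761 (mod 792).
Verify: 761 mod 9 = 5 ✓, 761 mod 11 = 2 ✓, 761 mod 8 = 1 ✓.

x ≡ 761 (mod 792).


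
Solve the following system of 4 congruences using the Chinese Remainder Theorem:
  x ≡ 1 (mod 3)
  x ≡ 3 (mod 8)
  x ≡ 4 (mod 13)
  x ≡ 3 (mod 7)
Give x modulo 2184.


Product of moduli M = 3 · 8 · 13 · 7 = 2184.
Merge one congruence at a time:
  Start: x ≡ 1 (mod 3).
  Combine with x ≡ 3 (mod 8); new modulus lcm = 24.
    Write x = 1 + 3·t and substitute into x ≡ 3 (mod 8): 3·t ≡ 3 − 1 = 2 (mod 8).
    The inverse of 3 mod 8 is 3 (since 3·3 = 9 = 1·8 + 1), so t ≡ 3·2 = 6 ≡ 6 (mod 8).
    Then x = 1 + 3·6 = 19, valid modulo lcm(3, 8) = 24: x ≡ 19 (mod 24).
  Combine with x ≡ 4 (mod 13); new modulus lcm = 312.
    Write x = 19 + 24·t and substitute into x ≡ 4 (mod 13): 24·t ≡ 4 − 19 = -15 (mod 13).
    Reduce coefficients mod 13: 11·t ≡ 11 (mod 13).
    The inverse of 11 mod 13 is 6 (since 11·6 = 66 = 5·13 + 1), so t ≡ 6·11 = 66 ≡ 1 (mod 13).
    Then x = 19 + 24·1 = 43, valid modulo lcm(24, 13) = 312: x ≡ 43 (mod 312).
  Combine with x ≡ 3 (mod 7); new modulus lcm = 2184.
    Write x = 43 + 312·t and substitute into x ≡ 3 (mod 7): 312·t ≡ 3 − 43 = -40 (mod 7).
    Reduce coefficients mod 7: 4·t ≡ 2 (mod 7).
    The inverse of 4 mod 7 is 2 (since 4·2 = 8 = 1·7 + 1), so t ≡ 2·2 = 4 ≡ 4 (mod 7).
    Then x = 43 + 312·4 = 1291, valid modulo lcm(312, 7) = 2184: x ≡ 1291 (mod 2184).
Verify against each original: 1291 mod 3 = 1, 1291 mod 8 = 3, 1291 mod 13 = 4, 1291 mod 7 = 3.

x ≡ 1291 (mod 2184).


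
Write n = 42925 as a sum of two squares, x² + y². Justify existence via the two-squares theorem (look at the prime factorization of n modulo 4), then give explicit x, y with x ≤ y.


Step 1: Factor n = 42925 = 5^2 · 17 · 101.
Step 2: Check the mod-4 condition on each prime factor: 5 ≡ 1 (mod 4), exponent 2; 17 ≡ 1 (mod 4), exponent 1; 101 ≡ 1 (mod 4), exponent 1.
All primes ≡ 3 (mod 4) appear to even exponent (or don't appear), so by the two-squares theorem n IS expressible as a sum of two squares.
Step 3: Build a representation. Group n = k² · m with k = 5 and m = 17 · 101 = 1717 (a product of primes ≡ 1 (mod 4)); a representation of m scales to one of n via (k·x)² + (k·y)² = k²(x² + y²). Each prime p ≡ 1 (mod 4) is itself a sum of two squares; find a² by testing p − a² for a perfect square:
  17: 17 − 1² = 16 = 4² ⇒ 17 = 1² + 4².
  101: 101 − 1² = 100 = 10² ⇒ 101 = 1² + 10².
  Combine using the Brahmagupta–Fibonacci identity (a² + b²)(c² + d²) = (ac − bd)² + (ad + bc)² = (ac + bd)² + (ad − bc)²:
  17 · 101 = 1717: from (1² + 4²)(1² + 10²), take (1·1 − 4·10, 1·10 + 4·1) = (1 − 40, 10 + 4) = (-39, 14); dropping signs (only squares matter) gives (39, 14); check 39² + 14² = 1521 + 196 = 1717 ✓.
  Scale by k = 5: (5·39, 5·14) = (195, 70).
Step 4: Order so x ≤ y and verify: 70² + 195² = 4900 + 38025 = 42925 = n. ✓

n = 42925 = 70² + 195² (one valid representation with x ≤ y).


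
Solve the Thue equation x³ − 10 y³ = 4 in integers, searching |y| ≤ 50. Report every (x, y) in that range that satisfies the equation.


The equation is x³ - 10y³ = 4. For fixed y, x³ = 10·y³ + 4, so a solution requires the RHS to be a perfect cube.
Strategy: iterate y from -50 to 50, compute RHS = 10·y³ + 4, and check whether it is a (positive or negative) perfect cube.
Check small values of y:
  y = 0: RHS = 4 is not a perfect cube.
  y = 1: RHS = 14 is not a perfect cube.
  y = -1: RHS = -6 is not a perfect cube.
  y = 2: RHS = 84 is not a perfect cube.
  y = -2: RHS = -76 is not a perfect cube.
  y = 3: RHS = 274 is not a perfect cube.
  y = -3: RHS = -266 is not a perfect cube.
Continuing the search up to |y| = 50 finds no solutions either.
No (x, y) in the scanned range satisfies the equation.

No integer solutions with |y| ≤ 50.


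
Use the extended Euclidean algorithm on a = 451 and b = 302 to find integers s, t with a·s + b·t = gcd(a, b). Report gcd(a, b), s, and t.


Euclidean algorithm on (451, 302) — divide until remainder is 0:
  451 = 1 · 302 + 149
  302 = 2 · 149 + 4
  149 = 37 · 4 + 1
  4 = 4 · 1 + 0
gcd(451, 302) = 1.
Track Bezout coefficients alongside the remainders: start with r₀ = 451 = a·1 + b·0 (s = 1, t = 0) and r₁ = 302 = a·0 + b·1 (s = 0, t = 1); each new remainder r_{k+1} = r_{k-1} − q_k·r_k inherits s_{k+1} = s_{k-1} − q_k·s_k, t_{k+1} = t_{k-1} − q_k·t_k, so r_k = a·s_k + b·t_k at every step:
  q = 1: r = 149, s = 1 − 1·0 = 1, t = 0 − 1·1 = -1  (check: 451·1 + 302·(-1) = 149)
  q = 2: r = 4, s = 0 − 2·1 = -2, t = 1 − 2·(-1) = 3  (check: 451·(-2) + 302·3 = 4)
  q = 37: r = 1, s = 1 − 37·(-2) = 75, t = -1 − 37·3 = -112  (check: 451·75 + 302·(-112) = 1)
The row with r = 1 (the gcd) gives the Bezout coefficients s = 75, t = -112.
Result: 451 · (75) + 302 · (-112) = 1.

gcd(451, 302) = 1; s = 75, t = -112 (check: 451·75 + 302·(-112) = 1).


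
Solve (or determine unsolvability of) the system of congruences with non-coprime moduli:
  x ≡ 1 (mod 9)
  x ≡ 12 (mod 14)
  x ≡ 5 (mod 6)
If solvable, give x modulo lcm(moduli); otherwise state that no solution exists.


Moduli 9, 14, 6 are not pairwise coprime, so CRT works modulo lcm(m_i) when all pairwise compatibility conditions hold.
Pairwise compatibility: gcd(m_i, m_j) must divide a_i - a_j for every pair.
Merge one congruence at a time:
  Start: x ≡ 1 (mod 9).
  Combine with x ≡ 12 (mod 14): gcd(9, 14) = 1; 12 - 1 = 11, which IS divisible by 1, so compatible.
    Write x = 1 + 9·t and substitute into x ≡ 12 (mod 14): 9·t ≡ 12 − 1 = 11 (mod 14).
    The inverse of 9 mod 14 is 11 (since 9·11 = 99 = 7·14 + 1), so t ≡ 11·11 = 121 ≡ 9 (mod 14).
    Then x = 1 + 9·9 = 82, valid modulo lcm(9, 14) = 126: x ≡ 82 (mod 126).
  Combine with x ≡ 5 (mod 6): gcd(126, 6) = 6, and 5 - 82 = -77 is NOT divisible by 6.
    ⇒ system is inconsistent (no integer solution).

No solution (the system is inconsistent).


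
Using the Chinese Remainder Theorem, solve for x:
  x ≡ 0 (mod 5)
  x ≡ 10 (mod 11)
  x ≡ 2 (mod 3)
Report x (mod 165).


Moduli 5, 11, 3 are pairwise coprime; by CRT there is a unique solution modulo M = 5 · 11 · 3 = 165.
Solve pairwise, accumulating the modulus:
  Start with x ≡ 0 (mod 5).
  Combine with x ≡ 10 (mod 11): since gcd(5, 11) = 1, we get a unique residue mod 55.
    Write x = 0 + 5·t and substitute into x ≡ 10 (mod 11): 5·t ≡ 10 − 0 = 10 (mod 11).
    The inverse of 5 mod 11 is 9 (since 5·9 = 45 = 4·11 + 1), so t ≡ 9·10 = 90 ≡ 2 (mod 11).
    Then x = 0 + 5·2 = 10, valid modulo lcm(5, 11) = 55: x ≡ 10 (mod 55).
  Combine with x ≡ 2 (mod 3): since gcd(55, 3) = 1, we get a unique residue mod 165.
    Write x = 10 + 55·t and substitute into x ≡ 2 (mod 3): 55·t ≡ 2 − 10 = -8 (mod 3).
    Reduce coefficients mod 3: 1·t ≡ 1 (mod 3).
    So t ≡ 1 (mod 3).
    Then x = 10 + 55·1 = 65, valid modulo lcm(55, 3) = 165: x ≡ 65 (mod 165).
Verify: 65 mod 5 = 0 ✓, 65 mod 11 = 10 ✓, 65 mod 3 = 2 ✓.

x ≡ 65 (mod 165).


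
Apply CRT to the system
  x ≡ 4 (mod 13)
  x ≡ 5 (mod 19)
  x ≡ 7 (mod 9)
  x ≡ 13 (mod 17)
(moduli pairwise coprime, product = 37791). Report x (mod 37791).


Product of moduli M = 13 · 19 · 9 · 17 = 37791.
Merge one congruence at a time:
  Start: x ≡ 4 (mod 13).
  Combine with x ≡ 5 (mod 19); new modulus lcm = 247.
    Write x = 4 + 13·t and substitute into x ≡ 5 (mod 19): 13·t ≡ 5 − 4 = 1 (mod 19).
    The inverse of 13 mod 19 is 3 (since 13·3 = 39 = 2·19 + 1), so t ≡ 3·1 = 3 ≡ 3 (mod 19).
    Then x = 4 + 13·3 = 43, valid modulo lcm(13, 19) = 247: x ≡ 43 (mod 247).
  Combine with x ≡ 7 (mod 9); new modulus lcm = 2223.
    Write x = 43 + 247·t and substitute into x ≡ 7 (mod 9): 247·t ≡ 7 − 43 = -36 (mod 9).
    Reduce coefficients mod 9: 4·t ≡ 0 (mod 9).
    The inverse of 4 mod 9 is 7 (since 4·7 = 28 = 3·9 + 1), so t ≡ 7·0 = 0 ≡ 0 (mod 9).
    Then x = 43 + 247·0 = 43, valid modulo lcm(247, 9) = 2223: x ≡ 43 (mod 2223).
  Combine with x ≡ 13 (mod 17); new modulus lcm = 37791.
    Write x = 43 + 2223·t and substitute into x ≡ 13 (mod 17): 2223·t ≡ 13 − 43 = -30 (mod 17).
    Reduce coefficients mod 17: 13·t ≡ 4 (mod 17).
    The inverse of 13 mod 17 is 4 (since 13·4 = 52 = 3·17 + 1), so t ≡ 4·4 = 16 ≡ 16 (mod 17).
    Then x = 43 + 2223·16 = 35611, valid modulo lcm(2223, 17) = 37791: x ≡ 35611 (mod 37791).
Verify against each original: 35611 mod 13 = 4, 35611 mod 19 = 5, 35611 mod 9 = 7, 35611 mod 17 = 13.

x ≡ 35611 (mod 37791).


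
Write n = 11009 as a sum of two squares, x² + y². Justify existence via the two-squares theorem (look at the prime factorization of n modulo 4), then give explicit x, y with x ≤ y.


Step 1: Factor n = 11009 = 101 · 109.
Step 2: Check the mod-4 condition on each prime factor: 101 ≡ 1 (mod 4), exponent 1; 109 ≡ 1 (mod 4), exponent 1.
All primes ≡ 3 (mod 4) appear to even exponent (or don't appear), so by the two-squares theorem n IS expressible as a sum of two squares.
Step 3: Build a representation. Here n = 101 · 109 is a product of primes ≡ 1 (mod 4). Each prime p ≡ 1 (mod 4) is itself a sum of two squares; find a² by testing p − a² for a perfect square:
  101: 101 − 1² = 100 = 10² ⇒ 101 = 1² + 10².
  109: 109 − 1² = 108, 109 − 2² = 105, 109 − 3² = 100 = 10² ⇒ 109 = 3² + 10².
  Combine using the Brahmagupta–Fibonacci identity (a² + b²)(c² + d²) = (ac − bd)² + (ad + bc)² = (ac + bd)² + (ad − bc)²:
  101 · 109 = 11009: from (1² + 10²)(3² + 10²), take (1·3 − 10·10, 1·10 + 10·3) = (3 − 100, 10 + 30) = (-97, 40); dropping signs (only squares matter) gives (97, 40); check 97² + 40² = 9409 + 1600 = 11009 ✓.
Step 4: Order so x ≤ y and verify: 40² + 97² = 1600 + 9409 = 11009 = n. ✓

n = 11009 = 40² + 97² (one valid representation with x ≤ y).


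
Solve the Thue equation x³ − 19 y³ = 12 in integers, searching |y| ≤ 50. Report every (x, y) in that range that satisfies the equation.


The equation is x³ - 19y³ = 12. For fixed y, x³ = 19·y³ + 12, so a solution requires the RHS to be a perfect cube.
Strategy: iterate y from -50 to 50, compute RHS = 19·y³ + 12, and check whether it is a (positive or negative) perfect cube.
Check small values of y:
  y = 0: RHS = 12 is not a perfect cube.
  y = 1: RHS = 31 is not a perfect cube.
  y = -1: RHS = -7 is not a perfect cube.
  y = 2: RHS = 164 is not a perfect cube.
  y = -2: RHS = -140 is not a perfect cube.
  y = 3: RHS = 525 is not a perfect cube.
  y = -3: RHS = -501 is not a perfect cube.
Continuing the search up to |y| = 50 finds no solutions either.
No (x, y) in the scanned range satisfies the equation.

No integer solutions with |y| ≤ 50.


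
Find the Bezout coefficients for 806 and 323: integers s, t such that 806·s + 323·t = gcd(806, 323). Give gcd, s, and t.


Euclidean algorithm on (806, 323) — divide until remainder is 0:
  806 = 2 · 323 + 160
  323 = 2 · 160 + 3
  160 = 53 · 3 + 1
  3 = 3 · 1 + 0
gcd(806, 323) = 1.
Track Bezout coefficients alongside the remainders: start with r₀ = 806 = a·1 + b·0 (s = 1, t = 0) and r₁ = 323 = a·0 + b·1 (s = 0, t = 1); each new remainder r_{k+1} = r_{k-1} − q_k·r_k inherits s_{k+1} = s_{k-1} − q_k·s_k, t_{k+1} = t_{k-1} − q_k·t_k, so r_k = a·s_k + b·t_k at every step:
  q = 2: r = 160, s = 1 − 2·0 = 1, t = 0 − 2·1 = -2  (check: 806·1 + 323·(-2) = 160)
  q = 2: r = 3, s = 0 − 2·1 = -2, t = 1 − 2·(-2) = 5  (check: 806·(-2) + 323·5 = 3)
  q = 53: r = 1, s = 1 − 53·(-2) = 107, t = -2 − 53·5 = -267  (check: 806·107 + 323·(-267) = 1)
The row with r = 1 (the gcd) gives the Bezout coefficients s = 107, t = -267.
Result: 806 · (107) + 323 · (-267) = 1.

gcd(806, 323) = 1; s = 107, t = -267 (check: 806·107 + 323·(-267) = 1).


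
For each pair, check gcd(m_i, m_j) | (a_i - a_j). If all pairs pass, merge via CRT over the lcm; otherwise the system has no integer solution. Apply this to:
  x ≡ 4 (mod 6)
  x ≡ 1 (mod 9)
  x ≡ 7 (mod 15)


Moduli 6, 9, 15 are not pairwise coprime, so CRT works modulo lcm(m_i) when all pairwise compatibility conditions hold.
Pairwise compatibility: gcd(m_i, m_j) must divide a_i - a_j for every pair.
Merge one congruence at a time:
  Start: x ≡ 4 (mod 6).
  Combine with x ≡ 1 (mod 9): gcd(6, 9) = 3; 1 - 4 = -3, which IS divisible by 3, so compatible.
    Write x = 4 + 6·t and substitute into x ≡ 1 (mod 9): 6·t ≡ 1 − 4 = -3 (mod 9).
    Divide the congruence (and modulus) by g = 3: 2·t ≡ -1 (mod 3).
    Reduce coefficients mod 3: 2·t ≡ 2 (mod 3).
    The inverse of 2 mod 3 is 2 (since 2·2 = 4 = 1·3 + 1), so t ≡ 2·2 = 4 ≡ 1 (mod 3).
    Then x = 4 + 6·1 = 10, valid modulo lcm(6, 9) = 18: x ≡ 10 (mod 18).
  Combine with x ≡ 7 (mod 15): gcd(18, 15) = 3; 7 - 10 = -3, which IS divisible by 3, so compatible.
    Write x = 10 + 18·t and substitute into x ≡ 7 (mod 15): 18·t ≡ 7 − 10 = -3 (mod 15).
    Divide the congruence (and modulus) by g = 3: 6·t ≡ -1 (mod 5).
    Reduce coefficients mod 5: 1·t ≡ 4 (mod 5).
    So t ≡ 4 (mod 5).
    Then x = 10 + 18·4 = 82, valid modulo lcm(18, 15) = 90: x ≡ 82 (mod 90).
Verify: 82 mod 6 = 4, 82 mod 9 = 1, 82 mod 15 = 7.

x ≡ 82 (mod 90).


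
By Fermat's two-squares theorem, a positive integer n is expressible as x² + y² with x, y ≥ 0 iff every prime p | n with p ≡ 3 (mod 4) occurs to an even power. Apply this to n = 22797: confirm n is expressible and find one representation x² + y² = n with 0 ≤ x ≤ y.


Step 1: Factor n = 22797 = 3^2 · 17 · 149.
Step 2: Check the mod-4 condition on each prime factor: 3 ≡ 3 (mod 4), exponent 2 (must be even); 17 ≡ 1 (mod 4), exponent 1; 149 ≡ 1 (mod 4), exponent 1.
All primes ≡ 3 (mod 4) appear to even exponent (or don't appear), so by the two-squares theorem n IS expressible as a sum of two squares.
Step 3: Build a representation. Group n = k² · m with k = 3 and m = 17 · 149 = 2533 (a product of primes ≡ 1 (mod 4)); a representation of m scales to one of n via (k·x)² + (k·y)² = k²(x² + y²). Each prime p ≡ 1 (mod 4) is itself a sum of two squares; find a² by testing p − a² for a perfect square:
  17: 17 − 1² = 16 = 4² ⇒ 17 = 1² + 4².
  149: 149 − 1² = 148, 149 − 2² = 145, 149 − 3² = 140, 149 − 4² = 133, 149 − 5² = 124, 149 − 6² = 113, 149 − 7² = 100 = 10² ⇒ 149 = 7² + 10².
  Combine using the Brahmagupta–Fibonacci identity (a² + b²)(c² + d²) = (ac − bd)² + (ad + bc)² = (ac + bd)² + (ad − bc)²:
  17 · 149 = 2533: from (1² + 4²)(7² + 10²), take (1·7 − 4·10, 1·10 + 4·7) = (7 − 40, 10 + 28) = (-33, 38); dropping signs (only squares matter) gives (33, 38); check 33² + 38² = 1089 + 1444 = 2533 ✓.
  Scale by k = 3: (3·33, 3·38) = (99, 114).
Step 4: Order so x ≤ y and verify: 99² + 114² = 9801 + 12996 = 22797 = n. ✓

n = 22797 = 99² + 114² (one valid representation with x ≤ y).


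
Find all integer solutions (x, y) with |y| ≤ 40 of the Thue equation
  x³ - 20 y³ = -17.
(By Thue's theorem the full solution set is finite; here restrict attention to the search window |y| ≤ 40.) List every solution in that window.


The equation is x³ - 20y³ = -17. For fixed y, x³ = 20·y³ − 17, so a solution requires the RHS to be a perfect cube.
Strategy: iterate y from -40 to 40, compute RHS = 20·y³ − 17, and check whether it is a (positive or negative) perfect cube.
Check small values of y:
  y = 0: RHS = -17 is not a perfect cube.
  y = 1: RHS = 3 is not a perfect cube.
  y = -1: RHS = -37 is not a perfect cube.
  y = 2: RHS = 143 is not a perfect cube.
  y = -2: RHS = -177 is not a perfect cube.
  y = 3: RHS = 523 is not a perfect cube.
  y = -3: RHS = -557 is not a perfect cube.
Continuing the search up to |y| = 40 finds no solutions either.
No (x, y) in the scanned range satisfies the equation.

No integer solutions with |y| ≤ 40.


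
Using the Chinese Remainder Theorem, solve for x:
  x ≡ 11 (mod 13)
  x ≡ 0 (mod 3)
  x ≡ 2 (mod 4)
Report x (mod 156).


Moduli 13, 3, 4 are pairwise coprime; by CRT there is a unique solution modulo M = 13 · 3 · 4 = 156.
Solve pairwise, accumulating the modulus:
  Start with x ≡ 11 (mod 13).
  Combine with x ≡ 0 (mod 3): since gcd(13, 3) = 1, we get a unique residue mod 39.
    Write x = 11 + 13·t and substitute into x ≡ 0 (mod 3): 13·t ≡ 0 − 11 = -11 (mod 3).
    Reduce coefficients mod 3: 1·t ≡ 1 (mod 3).
    So t ≡ 1 (mod 3).
    Then x = 11 + 13·1 = 24, valid modulo lcm(13, 3) = 39: x ≡ 24 (mod 39).
  Combine with x ≡ 2 (mod 4): since gcd(39, 4) = 1, we get a unique residue mod 156.
    Write x = 24 + 39·t and substitute into x ≡ 2 (mod 4): 39·t ≡ 2 − 24 = -22 (mod 4).
    Reduce coefficients mod 4: 3·t ≡ 2 (mod 4).
    The inverse of 3 mod 4 is 3 (since 3·3 = 9 = 2·4 + 1), so t ≡ 3·2 = 6 ≡ 2 (mod 4).
    Then x = 24 + 39·2 = 102, valid modulo lcm(39, 4) = 156: x ≡ 102 (mod 156).
Verify: 102 mod 13 = 11 ✓, 102 mod 3 = 0 ✓, 102 mod 4 = 2 ✓.

x ≡ 102 (mod 156).


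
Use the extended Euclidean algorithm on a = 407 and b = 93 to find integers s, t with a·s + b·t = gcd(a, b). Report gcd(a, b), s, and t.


Euclidean algorithm on (407, 93) — divide until remainder is 0:
  407 = 4 · 93 + 35
  93 = 2 · 35 + 23
  35 = 1 · 23 + 12
  23 = 1 · 12 + 11
  12 = 1 · 11 + 1
  11 = 11 · 1 + 0
gcd(407, 93) = 1.
Track Bezout coefficients alongside the remainders: start with r₀ = 407 = a·1 + b·0 (s = 1, t = 0) and r₁ = 93 = a·0 + b·1 (s = 0, t = 1); each new remainder r_{k+1} = r_{k-1} − q_k·r_k inherits s_{k+1} = s_{k-1} − q_k·s_k, t_{k+1} = t_{k-1} − q_k·t_k, so r_k = a·s_k + b·t_k at every step:
  q = 4: r = 35, s = 1 − 4·0 = 1, t = 0 − 4·1 = -4  (check: 407·1 + 93·(-4) = 35)
  q = 2: r = 23, s = 0 − 2·1 = -2, t = 1 − 2·(-4) = 9  (check: 407·(-2) + 93·9 = 23)
  q = 1: r = 12, s = 1 − 1·(-2) = 3, t = -4 − 1·9 = -13  (check: 407·3 + 93·(-13) = 12)
  q = 1: r = 11, s = -2 − 1·3 = -5, t = 9 − 1·(-13) = 22  (check: 407·(-5) + 93·22 = 11)
  q = 1: r = 1, s = 3 − 1·(-5) = 8, t = -13 − 1·22 = -35  (check: 407·8 + 93·(-35) = 1)
The row with r = 1 (the gcd) gives the Bezout coefficients s = 8, t = -35.
Result: 407 · (8) + 93 · (-35) = 1.

gcd(407, 93) = 1; s = 8, t = -35 (check: 407·8 + 93·(-35) = 1).


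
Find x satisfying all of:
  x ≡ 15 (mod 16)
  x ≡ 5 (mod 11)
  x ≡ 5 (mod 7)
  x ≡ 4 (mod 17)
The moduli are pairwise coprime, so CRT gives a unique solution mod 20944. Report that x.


Product of moduli M = 16 · 11 · 7 · 17 = 20944.
Merge one congruence at a time:
  Start: x ≡ 15 (mod 16).
  Combine with x ≡ 5 (mod 11); new modulus lcm = 176.
    Write x = 15 + 16·t and substitute into x ≡ 5 (mod 11): 16·t ≡ 5 − 15 = -10 (mod 11).
    Reduce coefficients mod 11: 5·t ≡ 1 (mod 11).
    The inverse of 5 mod 11 is 9 (since 5·9 = 45 = 4·11 + 1), so t ≡ 9·1 = 9 ≡ 9 (mod 11).
    Then x = 15 + 16·9 = 159, valid modulo lcm(16, 11) = 176: x ≡ 159 (mod 176).
  Combine with x ≡ 5 (mod 7); new modulus lcm = 1232.
    Write x = 159 + 176·t and substitute into x ≡ 5 (mod 7): 176·t ≡ 5 − 159 = -154 (mod 7).
    Reduce coefficients mod 7: 1·t ≡ 0 (mod 7).
    So t ≡ 0 (mod 7).
    Then x = 159 + 176·0 = 159, valid modulo lcm(176, 7) = 1232: x ≡ 159 (mod 1232).
  Combine with x ≡ 4 (mod 17); new modulus lcm = 20944.
    Write x = 159 + 1232·t and substitute into x ≡ 4 (mod 17): 1232·t ≡ 4 − 159 = -155 (mod 17).
    Reduce coefficients mod 17: 8·t ≡ 15 (mod 17).
    The inverse of 8 mod 17 is 15 (since 8·15 = 120 = 7·17 + 1), so t ≡ 15·15 = 225 ≡ 4 (mod 17).
    Then x = 159 + 1232·4 = 5087, valid modulo lcm(1232, 17) = 20944: x ≡ 5087 (mod 20944).
Verify against each original: 5087 mod 16 = 15, 5087 mod 11 = 5, 5087 mod 7 = 5, 5087 mod 17 = 4.

x ≡ 5087 (mod 20944).


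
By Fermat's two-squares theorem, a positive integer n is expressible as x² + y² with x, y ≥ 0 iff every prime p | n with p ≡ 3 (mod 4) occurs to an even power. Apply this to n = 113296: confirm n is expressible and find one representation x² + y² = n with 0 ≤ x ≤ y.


Step 1: Factor n = 113296 = 2^4 · 73 · 97.
Step 2: Check the mod-4 condition on each prime factor: 2 = 2 (special); 73 ≡ 1 (mod 4), exponent 1; 97 ≡ 1 (mod 4), exponent 1.
All primes ≡ 3 (mod 4) appear to even exponent (or don't appear), so by the two-squares theorem n IS expressible as a sum of two squares.
Step 3: Build a representation. Group n = k² · m with k = 4 and m = 73 · 97 = 7081 (a product of primes ≡ 1 (mod 4)); a representation of m scales to one of n via (k·x)² + (k·y)² = k²(x² + y²). Each prime p ≡ 1 (mod 4) is itself a sum of two squares; find a² by testing p − a² for a perfect square:
  73: 73 − 1² = 72, 73 − 2² = 69, 73 − 3² = 64 = 8² ⇒ 73 = 3² + 8².
  97: 97 − 1² = 96, 97 − 2² = 93, 97 − 3² = 88, 97 − 4² = 81 = 9² ⇒ 97 = 4² + 9².
  Combine using the Brahmagupta–Fibonacci identity (a² + b²)(c² + d²) = (ac − bd)² + (ad + bc)² = (ac + bd)² + (ad − bc)²:
  73 · 97 = 7081: from (3² + 8²)(4² + 9²), take (3·4 − 8·9, 3·9 + 8·4) = (12 − 72, 27 + 32) = (-60, 59); dropping signs (only squares matter) gives (60, 59); check 60² + 59² = 3600 + 3481 = 7081 ✓.
  Scale by k = 4: (4·60, 4·59) = (240, 236).
Step 4: Order so x ≤ y and verify: 236² + 240² = 55696 + 57600 = 113296 = n. ✓

n = 113296 = 236² + 240² (one valid representation with x ≤ y).


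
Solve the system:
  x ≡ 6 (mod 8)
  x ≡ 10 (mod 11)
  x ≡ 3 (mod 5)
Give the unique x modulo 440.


Moduli 8, 11, 5 are pairwise coprime; by CRT there is a unique solution modulo M = 8 · 11 · 5 = 440.
Solve pairwise, accumulating the modulus:
  Start with x ≡ 6 (mod 8).
  Combine with x ≡ 10 (mod 11): since gcd(8, 11) = 1, we get a unique residue mod 88.
    Write x = 6 + 8·t and substitute into x ≡ 10 (mod 11): 8·t ≡ 10 − 6 = 4 (mod 11).
    The inverse of 8 mod 11 is 7 (since 8·7 = 56 = 5·11 + 1), so t ≡ 7·4 = 28 ≡ 6 (mod 11).
    Then x = 6 + 8·6 = 54, valid modulo lcm(8, 11) = 88: x ≡ 54 (mod 88).
  Combine with x ≡ 3 (mod 5): since gcd(88, 5) = 1, we get a unique residue mod 440.
    Write x = 54 + 88·t and substitute into x ≡ 3 (mod 5): 88·t ≡ 3 − 54 = -51 (mod 5).
    Reduce coefficients mod 5: 3·t ≡ 4 (mod 5).
    The inverse of 3 mod 5 is 2 (since 3·2 = 6 = 1·5 + 1), so t ≡ 2·4 = 8 ≡ 3 (mod 5).
    Then x = 54 + 88·3 = 318, valid modulo lcm(88, 5) = 440: x ≡ 318 (mod 440).
Verify: 318 mod 8 = 6 ✓, 318 mod 11 = 10 ✓, 318 mod 5 = 3 ✓.

x ≡ 318 (mod 440).


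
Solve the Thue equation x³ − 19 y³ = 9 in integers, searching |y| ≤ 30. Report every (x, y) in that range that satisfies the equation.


The equation is x³ - 19y³ = 9. For fixed y, x³ = 19·y³ + 9, so a solution requires the RHS to be a perfect cube.
Strategy: iterate y from -30 to 30, compute RHS = 19·y³ + 9, and check whether it is a (positive or negative) perfect cube.
Check small values of y:
  y = 0: RHS = 9 is not a perfect cube.
  y = 1: RHS = 28 is not a perfect cube.
  y = -1: RHS = -10 is not a perfect cube.
  y = 2: RHS = 161 is not a perfect cube.
  y = -2: RHS = -143 is not a perfect cube.
  y = 3: RHS = 522 is not a perfect cube.
  y = -3: RHS = -504 is not a perfect cube.
Continuing the search up to |y| = 30 finds no solutions either.
No (x, y) in the scanned range satisfies the equation.

No integer solutions with |y| ≤ 30.


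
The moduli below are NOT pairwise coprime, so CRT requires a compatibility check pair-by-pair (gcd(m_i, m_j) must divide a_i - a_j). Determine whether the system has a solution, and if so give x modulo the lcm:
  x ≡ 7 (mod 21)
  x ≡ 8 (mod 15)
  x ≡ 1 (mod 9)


Moduli 21, 15, 9 are not pairwise coprime, so CRT works modulo lcm(m_i) when all pairwise compatibility conditions hold.
Pairwise compatibility: gcd(m_i, m_j) must divide a_i - a_j for every pair.
Merge one congruence at a time:
  Start: x ≡ 7 (mod 21).
  Combine with x ≡ 8 (mod 15): gcd(21, 15) = 3, and 8 - 7 = 1 is NOT divisible by 3.
    ⇒ system is inconsistent (no integer solution).

No solution (the system is inconsistent).


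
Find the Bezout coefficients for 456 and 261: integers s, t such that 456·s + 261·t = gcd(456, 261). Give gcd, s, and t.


Euclidean algorithm on (456, 261) — divide until remainder is 0:
  456 = 1 · 261 + 195
  261 = 1 · 195 + 66
  195 = 2 · 66 + 63
  66 = 1 · 63 + 3
  63 = 21 · 3 + 0
gcd(456, 261) = 3.
Track Bezout coefficients alongside the remainders: start with r₀ = 456 = a·1 + b·0 (s = 1, t = 0) and r₁ = 261 = a·0 + b·1 (s = 0, t = 1); each new remainder r_{k+1} = r_{k-1} − q_k·r_k inherits s_{k+1} = s_{k-1} − q_k·s_k, t_{k+1} = t_{k-1} − q_k·t_k, so r_k = a·s_k + b·t_k at every step:
  q = 1: r = 195, s = 1 − 1·0 = 1, t = 0 − 1·1 = -1  (check: 456·1 + 261·(-1) = 195)
  q = 1: r = 66, s = 0 − 1·1 = -1, t = 1 − 1·(-1) = 2  (check: 456·(-1) + 261·2 = 66)
  q = 2: r = 63, s = 1 − 2·(-1) = 3, t = -1 − 2·2 = -5  (check: 456·3 + 261·(-5) = 63)
  q = 1: r = 3, s = -1 − 1·3 = -4, t = 2 − 1·(-5) = 7  (check: 456·(-4) + 261·7 = 3)
The row with r = 3 (the gcd) gives the Bezout coefficients s = -4, t = 7.
Result: 456 · (-4) + 261 · (7) = 3.

gcd(456, 261) = 3; s = -4, t = 7 (check: 456·(-4) + 261·7 = 3).


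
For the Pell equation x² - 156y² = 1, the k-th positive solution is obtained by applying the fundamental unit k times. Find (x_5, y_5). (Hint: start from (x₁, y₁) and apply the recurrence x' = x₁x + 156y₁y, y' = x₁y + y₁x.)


Step 1: Find the fundamental solution (x₁, y₁) of x² - 156y² = 1.
  Expand √156 as a continued fraction. a₀ = ⌊√156⌋ = 12; iterate m_{k+1} = d_k·a_k − m_k, d_{k+1} = (156 − m_{k+1}²)/d_k, a_{k+1} = ⌊(a₀ + m_{k+1})/d_{k+1}⌋ (starting m₀ = 0, d₀ = 1), with convergents p_k = a_k·p_{k-1} + p_{k-2}, q_k = a_k·q_{k-1} + q_{k-2} (p₋₁ = 1, q₋₁ = 0):
  k = 0: a₀ = 12; p₀/q₀ = 12/1; p₀² − 156·q₀² = 144 − 156 = -12.
  k = 1: m = 12, d = 12, a = ⌊(12 + 12)/12⌋ = 2; p/q = (2·12 + 1)/(2·1 + 0) = 25/2; p² − 156·q² = 625 − 624 = 1.
  The first convergent with p² − 156·q² = 1 gives the fundamental solution (x₁, y₁) = (25, 2).
Step 2: Apply the recurrence (x_{n+1}, y_{n+1}) = (x₁x_n + 156y₁y_n, x₁y_n + y₁x_n) repeatedly.
  From (x_1, y_1) = (25, 2): x_2 = 25·25 + 156·2·2 = 1249; y_2 = 25·2 + 2·25 = 100.
  From (x_2, y_2) = (1249, 100): x_3 = 25·1249 + 156·2·100 = 62425; y_3 = 25·100 + 2·1249 = 4998.
  From (x_3, y_3) = (62425, 4998): x_4 = 25·62425 + 156·2·4998 = 3120001; y_4 = 25·4998 + 2·62425 = 249800.
  From (x_4, y_4) = (3120001, 249800): x_5 = 25·3120001 + 156·2·249800 = 155937625; y_5 = 25·249800 + 2·3120001 = 12485002.
Step 3: Verify x_5² - 156·y_5² = 24316542890640625 - 24316542890640624 = 1 (should be 1). ✓

(x_1, y_1) = (25, 2); (x_5, y_5) = (155937625, 12485002).


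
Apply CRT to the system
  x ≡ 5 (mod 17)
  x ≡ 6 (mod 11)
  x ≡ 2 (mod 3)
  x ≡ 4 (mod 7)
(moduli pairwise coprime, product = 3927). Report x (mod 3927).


Product of moduli M = 17 · 11 · 3 · 7 = 3927.
Merge one congruence at a time:
  Start: x ≡ 5 (mod 17).
  Combine with x ≡ 6 (mod 11); new modulus lcm = 187.
    Write x = 5 + 17·t and substitute into x ≡ 6 (mod 11): 17·t ≡ 6 − 5 = 1 (mod 11).
    Reduce coefficients mod 11: 6·t ≡ 1 (mod 11).
    The inverse of 6 mod 11 is 2 (since 6·2 = 12 = 1·11 + 1), so t ≡ 2·1 = 2 ≡ 2 (mod 11).
    Then x = 5 + 17·2 = 39, valid modulo lcm(17, 11) = 187: x ≡ 39 (mod 187).
  Combine with x ≡ 2 (mod 3); new modulus lcm = 561.
    Write x = 39 + 187·t and substitute into x ≡ 2 (mod 3): 187·t ≡ 2 − 39 = -37 (mod 3).
    Reduce coefficients mod 3: 1·t ≡ 2 (mod 3).
    So t ≡ 2 (mod 3).
    Then x = 39 + 187·2 = 413, valid modulo lcm(187, 3) = 561: x ≡ 413 (mod 561).
  Combine with x ≡ 4 (mod 7); new modulus lcm = 3927.
    Write x = 413 + 561·t and substitute into x ≡ 4 (mod 7): 561·t ≡ 4 − 413 = -409 (mod 7).
    Reduce coefficients mod 7: 1·t ≡ 4 (mod 7).
    So t ≡ 4 (mod 7).
    Then x = 413 + 561·4 = 2657, valid modulo lcm(561, 7) = 3927: x ≡ 2657 (mod 3927).
Verify against each original: 2657 mod 17 = 5, 2657 mod 11 = 6, 2657 mod 3 = 2, 2657 mod 7 = 4.

x ≡ 2657 (mod 3927).


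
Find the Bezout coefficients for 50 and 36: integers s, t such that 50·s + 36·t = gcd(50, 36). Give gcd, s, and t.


Euclidean algorithm on (50, 36) — divide until remainder is 0:
  50 = 1 · 36 + 14
  36 = 2 · 14 + 8
  14 = 1 · 8 + 6
  8 = 1 · 6 + 2
  6 = 3 · 2 + 0
gcd(50, 36) = 2.
Track Bezout coefficients alongside the remainders: start with r₀ = 50 = a·1 + b·0 (s = 1, t = 0) and r₁ = 36 = a·0 + b·1 (s = 0, t = 1); each new remainder r_{k+1} = r_{k-1} − q_k·r_k inherits s_{k+1} = s_{k-1} − q_k·s_k, t_{k+1} = t_{k-1} − q_k·t_k, so r_k = a·s_k + b·t_k at every step:
  q = 1: r = 14, s = 1 − 1·0 = 1, t = 0 − 1·1 = -1  (check: 50·1 + 36·(-1) = 14)
  q = 2: r = 8, s = 0 − 2·1 = -2, t = 1 − 2·(-1) = 3  (check: 50·(-2) + 36·3 = 8)
  q = 1: r = 6, s = 1 − 1·(-2) = 3, t = -1 − 1·3 = -4  (check: 50·3 + 36·(-4) = 6)
  q = 1: r = 2, s = -2 − 1·3 = -5, t = 3 − 1·(-4) = 7  (check: 50·(-5) + 36·7 = 2)
The row with r = 2 (the gcd) gives the Bezout coefficients s = -5, t = 7.
Result: 50 · (-5) + 36 · (7) = 2.

gcd(50, 36) = 2; s = -5, t = 7 (check: 50·(-5) + 36·7 = 2).
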